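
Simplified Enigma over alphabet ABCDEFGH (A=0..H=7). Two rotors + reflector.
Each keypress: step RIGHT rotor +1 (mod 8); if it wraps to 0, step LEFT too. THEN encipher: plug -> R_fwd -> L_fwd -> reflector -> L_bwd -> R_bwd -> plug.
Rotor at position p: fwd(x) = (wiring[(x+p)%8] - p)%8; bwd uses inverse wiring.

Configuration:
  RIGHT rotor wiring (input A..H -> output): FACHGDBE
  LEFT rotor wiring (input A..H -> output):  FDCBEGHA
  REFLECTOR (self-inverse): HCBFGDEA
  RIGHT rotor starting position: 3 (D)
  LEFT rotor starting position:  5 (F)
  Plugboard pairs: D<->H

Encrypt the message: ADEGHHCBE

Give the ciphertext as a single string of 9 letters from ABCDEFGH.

Char 1 ('A'): step: R->4, L=5; A->plug->A->R->C->L->D->refl->F->L'->F->R'->C->plug->C
Char 2 ('D'): step: R->5, L=5; D->plug->H->R->B->L->C->refl->B->L'->A->R'->D->plug->H
Char 3 ('E'): step: R->6, L=5; E->plug->E->R->E->L->G->refl->E->L'->G->R'->B->plug->B
Char 4 ('G'): step: R->7, L=5; G->plug->G->R->E->L->G->refl->E->L'->G->R'->B->plug->B
Char 5 ('H'): step: R->0, L->6 (L advanced); H->plug->D->R->H->L->A->refl->H->L'->C->R'->C->plug->C
Char 6 ('H'): step: R->1, L=6; H->plug->D->R->F->L->D->refl->F->L'->D->R'->G->plug->G
Char 7 ('C'): step: R->2, L=6; C->plug->C->R->E->L->E->refl->G->L'->G->R'->H->plug->D
Char 8 ('B'): step: R->3, L=6; B->plug->B->R->D->L->F->refl->D->L'->F->R'->G->plug->G
Char 9 ('E'): step: R->4, L=6; E->plug->E->R->B->L->C->refl->B->L'->A->R'->D->plug->H

Answer: CHBBCGDGH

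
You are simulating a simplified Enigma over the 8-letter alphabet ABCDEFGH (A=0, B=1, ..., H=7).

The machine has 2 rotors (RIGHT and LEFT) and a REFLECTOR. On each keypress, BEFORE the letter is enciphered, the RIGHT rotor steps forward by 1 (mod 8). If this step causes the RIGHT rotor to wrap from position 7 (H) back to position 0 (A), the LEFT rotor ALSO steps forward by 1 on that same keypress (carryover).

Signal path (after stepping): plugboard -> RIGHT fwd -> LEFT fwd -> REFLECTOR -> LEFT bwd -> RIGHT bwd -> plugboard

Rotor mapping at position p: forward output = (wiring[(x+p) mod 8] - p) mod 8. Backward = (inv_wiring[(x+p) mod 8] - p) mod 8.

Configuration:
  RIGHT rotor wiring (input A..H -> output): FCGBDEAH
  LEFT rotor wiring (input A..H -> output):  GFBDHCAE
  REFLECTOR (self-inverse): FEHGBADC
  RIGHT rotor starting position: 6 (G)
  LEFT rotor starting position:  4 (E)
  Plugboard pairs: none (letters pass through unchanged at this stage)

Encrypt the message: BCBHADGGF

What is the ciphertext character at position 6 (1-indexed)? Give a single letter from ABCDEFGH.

Char 1 ('B'): step: R->7, L=4; B->plug->B->R->G->L->F->refl->A->L'->D->R'->C->plug->C
Char 2 ('C'): step: R->0, L->5 (L advanced); C->plug->C->R->G->L->G->refl->D->L'->B->R'->D->plug->D
Char 3 ('B'): step: R->1, L=5; B->plug->B->R->F->L->E->refl->B->L'->D->R'->E->plug->E
Char 4 ('H'): step: R->2, L=5; H->plug->H->R->A->L->F->refl->A->L'->E->R'->A->plug->A
Char 5 ('A'): step: R->3, L=5; A->plug->A->R->G->L->G->refl->D->L'->B->R'->C->plug->C
Char 6 ('D'): step: R->4, L=5; D->plug->D->R->D->L->B->refl->E->L'->F->R'->H->plug->H

H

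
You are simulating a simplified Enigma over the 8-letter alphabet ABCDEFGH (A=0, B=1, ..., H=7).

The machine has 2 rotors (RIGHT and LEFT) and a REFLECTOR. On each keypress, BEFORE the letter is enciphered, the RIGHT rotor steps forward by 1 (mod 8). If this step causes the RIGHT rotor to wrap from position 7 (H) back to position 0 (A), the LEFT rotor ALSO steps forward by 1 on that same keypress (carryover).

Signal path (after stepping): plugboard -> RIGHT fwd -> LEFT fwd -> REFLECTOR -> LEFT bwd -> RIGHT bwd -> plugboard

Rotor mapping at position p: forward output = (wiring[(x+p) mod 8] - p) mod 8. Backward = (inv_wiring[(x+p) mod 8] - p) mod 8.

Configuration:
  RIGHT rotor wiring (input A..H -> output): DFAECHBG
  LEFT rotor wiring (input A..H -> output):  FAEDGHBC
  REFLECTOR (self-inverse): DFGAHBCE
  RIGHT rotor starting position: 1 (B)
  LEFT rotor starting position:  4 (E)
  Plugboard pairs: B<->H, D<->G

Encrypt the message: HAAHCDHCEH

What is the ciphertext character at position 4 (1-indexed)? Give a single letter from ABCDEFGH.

Char 1 ('H'): step: R->2, L=4; H->plug->B->R->C->L->F->refl->B->L'->E->R'->F->plug->F
Char 2 ('A'): step: R->3, L=4; A->plug->A->R->B->L->D->refl->A->L'->G->R'->D->plug->G
Char 3 ('A'): step: R->4, L=4; A->plug->A->R->G->L->A->refl->D->L'->B->R'->F->plug->F
Char 4 ('H'): step: R->5, L=4; H->plug->B->R->E->L->B->refl->F->L'->C->R'->A->plug->A

A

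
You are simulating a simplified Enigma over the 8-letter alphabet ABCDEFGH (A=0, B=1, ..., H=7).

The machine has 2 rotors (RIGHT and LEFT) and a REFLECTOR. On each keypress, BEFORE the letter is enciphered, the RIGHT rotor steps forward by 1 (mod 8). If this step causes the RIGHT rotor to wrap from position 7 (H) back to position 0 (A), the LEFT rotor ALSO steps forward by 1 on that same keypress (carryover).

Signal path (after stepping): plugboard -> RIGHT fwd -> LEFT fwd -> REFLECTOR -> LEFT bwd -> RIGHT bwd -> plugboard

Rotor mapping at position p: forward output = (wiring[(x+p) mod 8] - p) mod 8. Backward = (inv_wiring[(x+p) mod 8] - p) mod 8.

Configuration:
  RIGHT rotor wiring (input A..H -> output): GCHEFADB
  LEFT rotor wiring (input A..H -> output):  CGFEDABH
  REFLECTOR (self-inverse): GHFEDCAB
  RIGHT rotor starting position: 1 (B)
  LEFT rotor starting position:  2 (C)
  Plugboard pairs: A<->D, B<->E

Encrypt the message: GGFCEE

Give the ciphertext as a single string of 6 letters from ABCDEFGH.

Char 1 ('G'): step: R->2, L=2; G->plug->G->R->E->L->H->refl->B->L'->C->R'->B->plug->E
Char 2 ('G'): step: R->3, L=2; G->plug->G->R->H->L->E->refl->D->L'->A->R'->D->plug->A
Char 3 ('F'): step: R->4, L=2; F->plug->F->R->G->L->A->refl->G->L'->D->R'->G->plug->G
Char 4 ('C'): step: R->5, L=2; C->plug->C->R->E->L->H->refl->B->L'->C->R'->F->plug->F
Char 5 ('E'): step: R->6, L=2; E->plug->B->R->D->L->G->refl->A->L'->G->R'->F->plug->F
Char 6 ('E'): step: R->7, L=2; E->plug->B->R->H->L->E->refl->D->L'->A->R'->D->plug->A

Answer: EAGFFA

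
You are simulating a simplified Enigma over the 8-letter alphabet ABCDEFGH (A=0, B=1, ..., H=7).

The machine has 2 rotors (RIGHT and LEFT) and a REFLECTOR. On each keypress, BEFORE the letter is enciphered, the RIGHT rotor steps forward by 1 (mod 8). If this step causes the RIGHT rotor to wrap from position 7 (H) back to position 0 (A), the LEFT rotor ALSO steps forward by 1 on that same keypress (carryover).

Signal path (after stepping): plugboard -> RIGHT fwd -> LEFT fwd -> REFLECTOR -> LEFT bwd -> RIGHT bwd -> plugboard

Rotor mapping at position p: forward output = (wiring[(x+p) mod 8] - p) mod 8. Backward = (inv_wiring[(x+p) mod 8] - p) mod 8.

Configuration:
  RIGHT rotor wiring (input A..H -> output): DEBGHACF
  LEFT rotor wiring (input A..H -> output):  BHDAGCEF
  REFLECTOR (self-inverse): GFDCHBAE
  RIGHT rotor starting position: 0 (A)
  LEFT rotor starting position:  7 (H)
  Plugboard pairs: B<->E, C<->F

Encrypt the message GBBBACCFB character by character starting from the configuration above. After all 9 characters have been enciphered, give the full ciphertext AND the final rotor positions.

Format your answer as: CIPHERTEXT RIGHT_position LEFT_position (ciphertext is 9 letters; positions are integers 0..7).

Answer: BHCEEHDDE 1 0

Derivation:
Char 1 ('G'): step: R->1, L=7; G->plug->G->R->E->L->B->refl->F->L'->H->R'->E->plug->B
Char 2 ('B'): step: R->2, L=7; B->plug->E->R->A->L->G->refl->A->L'->C->R'->H->plug->H
Char 3 ('B'): step: R->3, L=7; B->plug->E->R->C->L->A->refl->G->L'->A->R'->F->plug->C
Char 4 ('B'): step: R->4, L=7; B->plug->E->R->H->L->F->refl->B->L'->E->R'->B->plug->E
Char 5 ('A'): step: R->5, L=7; A->plug->A->R->D->L->E->refl->H->L'->F->R'->B->plug->E
Char 6 ('C'): step: R->6, L=7; C->plug->F->R->A->L->G->refl->A->L'->C->R'->H->plug->H
Char 7 ('C'): step: R->7, L=7; C->plug->F->R->A->L->G->refl->A->L'->C->R'->D->plug->D
Char 8 ('F'): step: R->0, L->0 (L advanced); F->plug->C->R->B->L->H->refl->E->L'->G->R'->D->plug->D
Char 9 ('B'): step: R->1, L=0; B->plug->E->R->H->L->F->refl->B->L'->A->R'->B->plug->E
Final: ciphertext=BHCEEHDDE, RIGHT=1, LEFT=0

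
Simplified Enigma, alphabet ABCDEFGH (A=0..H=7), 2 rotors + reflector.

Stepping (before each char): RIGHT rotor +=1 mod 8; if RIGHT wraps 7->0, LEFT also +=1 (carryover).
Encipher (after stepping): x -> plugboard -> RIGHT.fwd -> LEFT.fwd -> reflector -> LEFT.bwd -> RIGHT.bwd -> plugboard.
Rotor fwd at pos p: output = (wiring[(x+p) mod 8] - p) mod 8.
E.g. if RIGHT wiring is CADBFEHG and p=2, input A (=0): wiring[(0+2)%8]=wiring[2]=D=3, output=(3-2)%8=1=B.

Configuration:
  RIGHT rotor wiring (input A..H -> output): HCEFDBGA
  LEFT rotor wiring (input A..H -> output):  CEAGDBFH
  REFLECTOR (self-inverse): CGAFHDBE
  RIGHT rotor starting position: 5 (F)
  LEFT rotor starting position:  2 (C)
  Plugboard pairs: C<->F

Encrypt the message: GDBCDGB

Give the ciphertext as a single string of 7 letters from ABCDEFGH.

Answer: DCGFHBD

Derivation:
Char 1 ('G'): step: R->6, L=2; G->plug->G->R->F->L->F->refl->D->L'->E->R'->D->plug->D
Char 2 ('D'): step: R->7, L=2; D->plug->D->R->F->L->F->refl->D->L'->E->R'->F->plug->C
Char 3 ('B'): step: R->0, L->3 (L advanced); B->plug->B->R->C->L->G->refl->B->L'->G->R'->G->plug->G
Char 4 ('C'): step: R->1, L=3; C->plug->F->R->F->L->H->refl->E->L'->E->R'->C->plug->F
Char 5 ('D'): step: R->2, L=3; D->plug->D->R->H->L->F->refl->D->L'->A->R'->H->plug->H
Char 6 ('G'): step: R->3, L=3; G->plug->G->R->H->L->F->refl->D->L'->A->R'->B->plug->B
Char 7 ('B'): step: R->4, L=3; B->plug->B->R->F->L->H->refl->E->L'->E->R'->D->plug->D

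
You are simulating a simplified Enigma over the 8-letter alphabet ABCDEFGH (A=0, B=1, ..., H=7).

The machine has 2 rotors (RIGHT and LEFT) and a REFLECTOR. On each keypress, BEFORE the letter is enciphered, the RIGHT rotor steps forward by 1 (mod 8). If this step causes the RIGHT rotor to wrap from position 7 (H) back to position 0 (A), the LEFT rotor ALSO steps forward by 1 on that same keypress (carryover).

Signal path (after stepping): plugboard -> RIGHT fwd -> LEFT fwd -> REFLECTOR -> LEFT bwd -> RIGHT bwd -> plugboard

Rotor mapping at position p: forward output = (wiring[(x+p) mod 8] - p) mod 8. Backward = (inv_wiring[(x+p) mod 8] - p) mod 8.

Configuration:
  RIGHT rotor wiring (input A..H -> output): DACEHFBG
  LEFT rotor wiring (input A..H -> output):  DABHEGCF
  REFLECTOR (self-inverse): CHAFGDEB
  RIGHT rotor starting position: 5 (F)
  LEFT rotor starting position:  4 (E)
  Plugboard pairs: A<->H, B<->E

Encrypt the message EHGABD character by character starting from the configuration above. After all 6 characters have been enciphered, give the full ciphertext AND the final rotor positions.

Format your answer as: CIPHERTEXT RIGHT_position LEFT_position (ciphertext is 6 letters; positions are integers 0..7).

Char 1 ('E'): step: R->6, L=4; E->plug->B->R->A->L->A->refl->C->L'->B->R'->G->plug->G
Char 2 ('H'): step: R->7, L=4; H->plug->A->R->H->L->D->refl->F->L'->G->R'->G->plug->G
Char 3 ('G'): step: R->0, L->5 (L advanced); G->plug->G->R->B->L->F->refl->D->L'->E->R'->D->plug->D
Char 4 ('A'): step: R->1, L=5; A->plug->H->R->C->L->A->refl->C->L'->G->R'->D->plug->D
Char 5 ('B'): step: R->2, L=5; B->plug->E->R->H->L->H->refl->B->L'->A->R'->A->plug->H
Char 6 ('D'): step: R->3, L=5; D->plug->D->R->G->L->C->refl->A->L'->C->R'->C->plug->C
Final: ciphertext=GGDDHC, RIGHT=3, LEFT=5

Answer: GGDDHC 3 5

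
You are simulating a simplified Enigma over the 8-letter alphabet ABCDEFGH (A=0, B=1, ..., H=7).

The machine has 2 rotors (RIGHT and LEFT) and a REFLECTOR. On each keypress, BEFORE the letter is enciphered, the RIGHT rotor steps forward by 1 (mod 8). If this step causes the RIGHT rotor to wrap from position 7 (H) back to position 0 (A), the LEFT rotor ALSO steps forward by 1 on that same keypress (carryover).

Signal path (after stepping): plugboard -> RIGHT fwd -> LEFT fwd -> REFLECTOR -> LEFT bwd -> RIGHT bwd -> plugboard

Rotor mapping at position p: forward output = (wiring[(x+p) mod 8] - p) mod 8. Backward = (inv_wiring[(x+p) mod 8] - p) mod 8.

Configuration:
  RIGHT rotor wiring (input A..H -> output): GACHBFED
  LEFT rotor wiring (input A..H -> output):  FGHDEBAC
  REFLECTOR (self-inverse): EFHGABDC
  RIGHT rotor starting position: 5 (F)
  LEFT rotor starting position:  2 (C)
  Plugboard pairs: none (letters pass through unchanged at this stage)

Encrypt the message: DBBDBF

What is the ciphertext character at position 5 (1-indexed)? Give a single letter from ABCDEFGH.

Char 1 ('D'): step: R->6, L=2; D->plug->D->R->C->L->C->refl->H->L'->D->R'->G->plug->G
Char 2 ('B'): step: R->7, L=2; B->plug->B->R->H->L->E->refl->A->L'->F->R'->H->plug->H
Char 3 ('B'): step: R->0, L->3 (L advanced); B->plug->B->R->A->L->A->refl->E->L'->H->R'->D->plug->D
Char 4 ('D'): step: R->1, L=3; D->plug->D->R->A->L->A->refl->E->L'->H->R'->A->plug->A
Char 5 ('B'): step: R->2, L=3; B->plug->B->R->F->L->C->refl->H->L'->E->R'->G->plug->G

G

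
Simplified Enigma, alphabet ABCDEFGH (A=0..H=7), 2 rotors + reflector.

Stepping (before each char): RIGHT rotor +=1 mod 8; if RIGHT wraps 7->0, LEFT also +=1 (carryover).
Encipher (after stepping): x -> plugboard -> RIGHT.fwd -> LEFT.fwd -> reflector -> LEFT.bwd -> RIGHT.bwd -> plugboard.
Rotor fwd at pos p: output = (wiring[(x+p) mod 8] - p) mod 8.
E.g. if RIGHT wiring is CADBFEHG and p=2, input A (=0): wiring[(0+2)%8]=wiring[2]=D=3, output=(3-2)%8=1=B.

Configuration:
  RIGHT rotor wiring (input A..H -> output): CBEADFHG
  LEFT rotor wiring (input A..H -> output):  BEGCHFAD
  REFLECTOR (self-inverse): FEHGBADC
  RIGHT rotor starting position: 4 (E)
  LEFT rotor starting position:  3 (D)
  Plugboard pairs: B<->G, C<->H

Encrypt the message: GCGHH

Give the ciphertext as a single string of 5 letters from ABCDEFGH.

Answer: ABFFA

Derivation:
Char 1 ('G'): step: R->5, L=3; G->plug->B->R->C->L->C->refl->H->L'->A->R'->A->plug->A
Char 2 ('C'): step: R->6, L=3; C->plug->H->R->H->L->D->refl->G->L'->F->R'->G->plug->B
Char 3 ('G'): step: R->7, L=3; G->plug->B->R->D->L->F->refl->A->L'->E->R'->F->plug->F
Char 4 ('H'): step: R->0, L->4 (L advanced); H->plug->C->R->E->L->F->refl->A->L'->F->R'->F->plug->F
Char 5 ('H'): step: R->1, L=4; H->plug->C->R->H->L->G->refl->D->L'->A->R'->A->plug->A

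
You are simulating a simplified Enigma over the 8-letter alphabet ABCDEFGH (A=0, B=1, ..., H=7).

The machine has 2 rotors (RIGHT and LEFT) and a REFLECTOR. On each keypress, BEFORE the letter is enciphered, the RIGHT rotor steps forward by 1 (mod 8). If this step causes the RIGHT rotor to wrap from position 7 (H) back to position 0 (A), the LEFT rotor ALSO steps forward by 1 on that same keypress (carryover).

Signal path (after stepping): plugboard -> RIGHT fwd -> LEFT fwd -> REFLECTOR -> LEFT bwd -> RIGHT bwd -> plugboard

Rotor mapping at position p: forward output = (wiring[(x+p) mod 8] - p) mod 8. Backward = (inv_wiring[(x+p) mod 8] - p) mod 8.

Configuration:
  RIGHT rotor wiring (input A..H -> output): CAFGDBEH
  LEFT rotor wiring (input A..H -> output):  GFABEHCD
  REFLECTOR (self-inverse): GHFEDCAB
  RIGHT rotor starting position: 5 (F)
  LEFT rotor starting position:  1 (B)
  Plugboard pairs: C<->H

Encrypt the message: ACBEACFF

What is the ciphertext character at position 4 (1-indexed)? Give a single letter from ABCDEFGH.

Char 1 ('A'): step: R->6, L=1; A->plug->A->R->G->L->C->refl->F->L'->H->R'->E->plug->E
Char 2 ('C'): step: R->7, L=1; C->plug->H->R->F->L->B->refl->H->L'->B->R'->C->plug->H
Char 3 ('B'): step: R->0, L->2 (L advanced); B->plug->B->R->A->L->G->refl->A->L'->E->R'->G->plug->G
Char 4 ('E'): step: R->1, L=2; E->plug->E->R->A->L->G->refl->A->L'->E->R'->B->plug->B

B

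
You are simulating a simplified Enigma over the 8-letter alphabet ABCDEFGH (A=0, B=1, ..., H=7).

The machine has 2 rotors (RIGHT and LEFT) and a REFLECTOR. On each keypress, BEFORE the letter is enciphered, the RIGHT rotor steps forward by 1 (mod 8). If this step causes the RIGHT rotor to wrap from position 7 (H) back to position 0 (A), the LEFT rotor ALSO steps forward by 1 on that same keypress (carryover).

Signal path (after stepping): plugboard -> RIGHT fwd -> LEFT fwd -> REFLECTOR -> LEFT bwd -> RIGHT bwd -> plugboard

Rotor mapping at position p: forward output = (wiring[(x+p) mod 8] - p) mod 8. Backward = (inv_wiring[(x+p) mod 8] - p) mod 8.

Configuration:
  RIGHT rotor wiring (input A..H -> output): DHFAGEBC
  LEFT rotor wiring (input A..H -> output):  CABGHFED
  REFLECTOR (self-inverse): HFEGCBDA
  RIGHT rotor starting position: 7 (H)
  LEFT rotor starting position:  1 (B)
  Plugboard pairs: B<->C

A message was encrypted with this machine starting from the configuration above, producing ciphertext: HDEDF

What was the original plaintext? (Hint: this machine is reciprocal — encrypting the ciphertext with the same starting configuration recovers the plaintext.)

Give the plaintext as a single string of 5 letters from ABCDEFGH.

Char 1 ('H'): step: R->0, L->2 (L advanced); H->plug->H->R->C->L->F->refl->B->L'->F->R'->C->plug->B
Char 2 ('D'): step: R->1, L=2; D->plug->D->R->F->L->B->refl->F->L'->C->R'->H->plug->H
Char 3 ('E'): step: R->2, L=2; E->plug->E->R->H->L->G->refl->D->L'->D->R'->A->plug->A
Char 4 ('D'): step: R->3, L=2; D->plug->D->R->G->L->A->refl->H->L'->A->R'->F->plug->F
Char 5 ('F'): step: R->4, L=2; F->plug->F->R->D->L->D->refl->G->L'->H->R'->E->plug->E

Answer: BHAFE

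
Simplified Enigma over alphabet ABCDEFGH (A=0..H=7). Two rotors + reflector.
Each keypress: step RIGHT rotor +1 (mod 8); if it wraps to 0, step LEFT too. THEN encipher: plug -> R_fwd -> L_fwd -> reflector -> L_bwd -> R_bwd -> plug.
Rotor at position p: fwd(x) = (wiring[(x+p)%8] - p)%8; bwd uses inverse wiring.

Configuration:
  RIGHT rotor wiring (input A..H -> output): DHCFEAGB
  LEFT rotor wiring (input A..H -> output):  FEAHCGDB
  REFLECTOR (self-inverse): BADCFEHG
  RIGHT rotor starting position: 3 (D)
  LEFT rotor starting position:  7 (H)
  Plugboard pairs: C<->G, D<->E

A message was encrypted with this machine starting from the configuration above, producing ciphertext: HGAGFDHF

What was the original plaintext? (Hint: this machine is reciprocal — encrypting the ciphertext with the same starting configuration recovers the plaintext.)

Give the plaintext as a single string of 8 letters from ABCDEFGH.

Answer: CAGFHHBB

Derivation:
Char 1 ('H'): step: R->4, L=7; H->plug->H->R->B->L->G->refl->H->L'->G->R'->G->plug->C
Char 2 ('G'): step: R->5, L=7; G->plug->C->R->E->L->A->refl->B->L'->D->R'->A->plug->A
Char 3 ('A'): step: R->6, L=7; A->plug->A->R->A->L->C->refl->D->L'->F->R'->C->plug->G
Char 4 ('G'): step: R->7, L=7; G->plug->C->R->A->L->C->refl->D->L'->F->R'->F->plug->F
Char 5 ('F'): step: R->0, L->0 (L advanced); F->plug->F->R->A->L->F->refl->E->L'->B->R'->H->plug->H
Char 6 ('D'): step: R->1, L=0; D->plug->E->R->H->L->B->refl->A->L'->C->R'->H->plug->H
Char 7 ('H'): step: R->2, L=0; H->plug->H->R->F->L->G->refl->H->L'->D->R'->B->plug->B
Char 8 ('F'): step: R->3, L=0; F->plug->F->R->A->L->F->refl->E->L'->B->R'->B->plug->B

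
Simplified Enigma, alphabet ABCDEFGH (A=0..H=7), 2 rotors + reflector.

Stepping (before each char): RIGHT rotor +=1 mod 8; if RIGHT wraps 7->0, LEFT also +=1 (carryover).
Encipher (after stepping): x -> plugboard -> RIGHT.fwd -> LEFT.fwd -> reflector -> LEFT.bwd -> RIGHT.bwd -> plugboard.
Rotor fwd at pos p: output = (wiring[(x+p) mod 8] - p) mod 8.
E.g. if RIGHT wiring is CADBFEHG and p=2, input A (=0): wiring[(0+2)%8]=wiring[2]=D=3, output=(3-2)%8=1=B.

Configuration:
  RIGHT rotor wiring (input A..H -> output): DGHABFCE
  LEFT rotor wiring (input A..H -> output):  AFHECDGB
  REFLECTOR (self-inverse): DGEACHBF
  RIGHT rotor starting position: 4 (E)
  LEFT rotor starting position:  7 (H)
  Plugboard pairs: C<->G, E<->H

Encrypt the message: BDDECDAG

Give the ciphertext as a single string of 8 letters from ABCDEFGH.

Char 1 ('B'): step: R->5, L=7; B->plug->B->R->F->L->D->refl->A->L'->D->R'->G->plug->C
Char 2 ('D'): step: R->6, L=7; D->plug->D->R->A->L->C->refl->E->L'->G->R'->B->plug->B
Char 3 ('D'): step: R->7, L=7; D->plug->D->R->A->L->C->refl->E->L'->G->R'->G->plug->C
Char 4 ('E'): step: R->0, L->0 (L advanced); E->plug->H->R->E->L->C->refl->E->L'->D->R'->A->plug->A
Char 5 ('C'): step: R->1, L=0; C->plug->G->R->D->L->E->refl->C->L'->E->R'->E->plug->H
Char 6 ('D'): step: R->2, L=0; D->plug->D->R->D->L->E->refl->C->L'->E->R'->H->plug->E
Char 7 ('A'): step: R->3, L=0; A->plug->A->R->F->L->D->refl->A->L'->A->R'->F->plug->F
Char 8 ('G'): step: R->4, L=0; G->plug->C->R->G->L->G->refl->B->L'->H->R'->E->plug->H

Answer: CBCAHEFH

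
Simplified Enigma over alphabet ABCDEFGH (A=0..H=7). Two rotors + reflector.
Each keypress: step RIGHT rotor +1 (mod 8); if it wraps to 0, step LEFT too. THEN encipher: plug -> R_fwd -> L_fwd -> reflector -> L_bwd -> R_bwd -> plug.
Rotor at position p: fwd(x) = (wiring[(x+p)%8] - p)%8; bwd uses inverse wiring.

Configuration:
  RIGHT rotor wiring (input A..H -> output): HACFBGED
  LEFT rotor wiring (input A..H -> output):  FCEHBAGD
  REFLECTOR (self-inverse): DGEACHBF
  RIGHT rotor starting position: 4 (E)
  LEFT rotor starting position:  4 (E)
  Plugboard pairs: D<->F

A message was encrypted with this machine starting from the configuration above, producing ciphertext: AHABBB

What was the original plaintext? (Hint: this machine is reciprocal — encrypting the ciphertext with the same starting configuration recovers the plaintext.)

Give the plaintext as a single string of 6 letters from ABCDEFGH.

Answer: FGHHGA

Derivation:
Char 1 ('A'): step: R->5, L=4; A->plug->A->R->B->L->E->refl->C->L'->C->R'->D->plug->F
Char 2 ('H'): step: R->6, L=4; H->plug->H->R->A->L->F->refl->H->L'->D->R'->G->plug->G
Char 3 ('A'): step: R->7, L=4; A->plug->A->R->E->L->B->refl->G->L'->F->R'->H->plug->H
Char 4 ('B'): step: R->0, L->5 (L advanced); B->plug->B->R->A->L->D->refl->A->L'->D->R'->H->plug->H
Char 5 ('B'): step: R->1, L=5; B->plug->B->R->B->L->B->refl->G->L'->C->R'->G->plug->G
Char 6 ('B'): step: R->2, L=5; B->plug->B->R->D->L->A->refl->D->L'->A->R'->A->plug->A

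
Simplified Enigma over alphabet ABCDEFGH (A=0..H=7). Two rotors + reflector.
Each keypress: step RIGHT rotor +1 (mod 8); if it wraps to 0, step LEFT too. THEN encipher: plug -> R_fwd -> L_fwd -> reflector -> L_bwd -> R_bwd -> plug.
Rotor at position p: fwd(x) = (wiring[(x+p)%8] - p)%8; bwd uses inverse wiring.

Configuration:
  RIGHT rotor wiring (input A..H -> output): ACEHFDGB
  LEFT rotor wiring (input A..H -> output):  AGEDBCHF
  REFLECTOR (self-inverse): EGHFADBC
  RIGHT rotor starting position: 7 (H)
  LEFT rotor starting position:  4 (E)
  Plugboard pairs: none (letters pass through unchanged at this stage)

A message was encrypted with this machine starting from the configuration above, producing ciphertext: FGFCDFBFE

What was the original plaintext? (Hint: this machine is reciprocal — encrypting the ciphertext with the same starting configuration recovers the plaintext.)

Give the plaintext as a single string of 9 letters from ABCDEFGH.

Char 1 ('F'): step: R->0, L->5 (L advanced); F->plug->F->R->D->L->D->refl->F->L'->A->R'->A->plug->A
Char 2 ('G'): step: R->1, L=5; G->plug->G->R->A->L->F->refl->D->L'->D->R'->B->plug->B
Char 3 ('F'): step: R->2, L=5; F->plug->F->R->H->L->E->refl->A->L'->C->R'->A->plug->A
Char 4 ('C'): step: R->3, L=5; C->plug->C->R->A->L->F->refl->D->L'->D->R'->D->plug->D
Char 5 ('D'): step: R->4, L=5; D->plug->D->R->F->L->H->refl->C->L'->B->R'->A->plug->A
Char 6 ('F'): step: R->5, L=5; F->plug->F->R->H->L->E->refl->A->L'->C->R'->G->plug->G
Char 7 ('B'): step: R->6, L=5; B->plug->B->R->D->L->D->refl->F->L'->A->R'->A->plug->A
Char 8 ('F'): step: R->7, L=5; F->plug->F->R->G->L->G->refl->B->L'->E->R'->G->plug->G
Char 9 ('E'): step: R->0, L->6 (L advanced); E->plug->E->R->F->L->F->refl->D->L'->G->R'->G->plug->G

Answer: ABADAGAGG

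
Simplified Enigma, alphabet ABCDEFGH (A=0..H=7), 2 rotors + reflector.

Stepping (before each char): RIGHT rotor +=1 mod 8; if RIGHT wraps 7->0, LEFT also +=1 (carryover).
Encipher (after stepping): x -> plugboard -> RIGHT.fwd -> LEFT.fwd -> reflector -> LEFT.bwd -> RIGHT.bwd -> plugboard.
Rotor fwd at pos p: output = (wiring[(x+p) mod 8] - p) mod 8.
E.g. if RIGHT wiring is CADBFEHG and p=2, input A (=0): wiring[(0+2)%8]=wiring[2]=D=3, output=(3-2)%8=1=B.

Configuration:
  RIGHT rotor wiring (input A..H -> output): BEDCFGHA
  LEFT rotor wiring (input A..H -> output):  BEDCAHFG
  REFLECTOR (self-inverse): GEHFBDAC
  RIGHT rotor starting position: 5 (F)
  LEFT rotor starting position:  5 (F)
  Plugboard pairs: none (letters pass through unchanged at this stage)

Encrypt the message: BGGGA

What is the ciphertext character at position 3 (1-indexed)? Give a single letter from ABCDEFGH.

Char 1 ('B'): step: R->6, L=5; B->plug->B->R->C->L->B->refl->E->L'->D->R'->C->plug->C
Char 2 ('G'): step: R->7, L=5; G->plug->G->R->H->L->D->refl->F->L'->G->R'->F->plug->F
Char 3 ('G'): step: R->0, L->6 (L advanced); G->plug->G->R->H->L->B->refl->E->L'->F->R'->E->plug->E

E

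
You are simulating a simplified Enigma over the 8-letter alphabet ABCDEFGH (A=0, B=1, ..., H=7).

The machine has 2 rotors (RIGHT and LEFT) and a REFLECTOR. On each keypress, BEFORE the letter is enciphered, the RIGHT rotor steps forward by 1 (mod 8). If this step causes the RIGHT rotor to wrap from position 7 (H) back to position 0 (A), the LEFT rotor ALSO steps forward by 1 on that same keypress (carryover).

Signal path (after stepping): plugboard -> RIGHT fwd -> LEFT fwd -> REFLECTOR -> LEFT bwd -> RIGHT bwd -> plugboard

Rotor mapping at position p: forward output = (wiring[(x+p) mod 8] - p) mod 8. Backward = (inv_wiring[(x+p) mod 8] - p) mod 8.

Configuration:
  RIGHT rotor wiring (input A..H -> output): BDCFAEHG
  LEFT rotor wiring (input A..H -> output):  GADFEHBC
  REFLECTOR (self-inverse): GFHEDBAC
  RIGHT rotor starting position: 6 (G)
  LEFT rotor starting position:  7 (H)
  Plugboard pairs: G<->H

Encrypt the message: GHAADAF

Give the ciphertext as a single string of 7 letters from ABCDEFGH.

Answer: DDCGADA

Derivation:
Char 1 ('G'): step: R->7, L=7; G->plug->H->R->A->L->D->refl->E->L'->D->R'->D->plug->D
Char 2 ('H'): step: R->0, L->0 (L advanced); H->plug->G->R->H->L->C->refl->H->L'->F->R'->D->plug->D
Char 3 ('A'): step: R->1, L=0; A->plug->A->R->C->L->D->refl->E->L'->E->R'->C->plug->C
Char 4 ('A'): step: R->2, L=0; A->plug->A->R->A->L->G->refl->A->L'->B->R'->H->plug->G
Char 5 ('D'): step: R->3, L=0; D->plug->D->R->E->L->E->refl->D->L'->C->R'->A->plug->A
Char 6 ('A'): step: R->4, L=0; A->plug->A->R->E->L->E->refl->D->L'->C->R'->D->plug->D
Char 7 ('F'): step: R->5, L=0; F->plug->F->R->F->L->H->refl->C->L'->H->R'->A->plug->A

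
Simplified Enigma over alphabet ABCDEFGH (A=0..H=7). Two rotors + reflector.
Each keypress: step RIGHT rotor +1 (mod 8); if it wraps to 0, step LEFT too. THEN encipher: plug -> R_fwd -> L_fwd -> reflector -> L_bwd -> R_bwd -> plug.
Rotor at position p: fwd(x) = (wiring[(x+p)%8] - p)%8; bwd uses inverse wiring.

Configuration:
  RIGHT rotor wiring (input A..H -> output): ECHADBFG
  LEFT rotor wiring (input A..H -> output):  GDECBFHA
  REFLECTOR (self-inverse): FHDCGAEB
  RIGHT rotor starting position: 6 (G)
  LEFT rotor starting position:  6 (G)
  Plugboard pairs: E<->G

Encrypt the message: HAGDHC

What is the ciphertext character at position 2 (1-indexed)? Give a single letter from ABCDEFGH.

Char 1 ('H'): step: R->7, L=6; H->plug->H->R->G->L->D->refl->C->L'->B->R'->E->plug->G
Char 2 ('A'): step: R->0, L->7 (L advanced); A->plug->A->R->E->L->D->refl->C->L'->F->R'->G->plug->E

E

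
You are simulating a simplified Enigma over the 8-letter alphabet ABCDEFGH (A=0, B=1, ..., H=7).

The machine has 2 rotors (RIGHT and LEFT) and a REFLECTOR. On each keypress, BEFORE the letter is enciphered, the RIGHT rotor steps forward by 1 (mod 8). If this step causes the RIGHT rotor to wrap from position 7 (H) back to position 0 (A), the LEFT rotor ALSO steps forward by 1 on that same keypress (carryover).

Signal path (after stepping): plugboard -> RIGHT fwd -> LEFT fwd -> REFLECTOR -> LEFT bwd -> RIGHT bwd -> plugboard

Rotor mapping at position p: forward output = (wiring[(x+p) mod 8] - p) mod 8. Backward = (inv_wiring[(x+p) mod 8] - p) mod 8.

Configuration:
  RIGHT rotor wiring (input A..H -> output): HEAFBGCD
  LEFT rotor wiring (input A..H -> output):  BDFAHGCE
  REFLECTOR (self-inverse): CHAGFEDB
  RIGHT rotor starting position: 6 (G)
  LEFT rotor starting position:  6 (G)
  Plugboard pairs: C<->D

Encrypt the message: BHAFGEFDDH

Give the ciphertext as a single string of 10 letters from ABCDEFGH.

Char 1 ('B'): step: R->7, L=6; B->plug->B->R->A->L->E->refl->F->L'->D->R'->H->plug->H
Char 2 ('H'): step: R->0, L->7 (L advanced); H->plug->H->R->D->L->G->refl->D->L'->H->R'->A->plug->A
Char 3 ('A'): step: R->1, L=7; A->plug->A->R->D->L->G->refl->D->L'->H->R'->B->plug->B
Char 4 ('F'): step: R->2, L=7; F->plug->F->R->B->L->C->refl->A->L'->F->R'->G->plug->G
Char 5 ('G'): step: R->3, L=7; G->plug->G->R->B->L->C->refl->A->L'->F->R'->H->plug->H
Char 6 ('E'): step: R->4, L=7; E->plug->E->R->D->L->G->refl->D->L'->H->R'->D->plug->C
Char 7 ('F'): step: R->5, L=7; F->plug->F->R->D->L->G->refl->D->L'->H->R'->E->plug->E
Char 8 ('D'): step: R->6, L=7; D->plug->C->R->B->L->C->refl->A->L'->F->R'->B->plug->B
Char 9 ('D'): step: R->7, L=7; D->plug->C->R->F->L->A->refl->C->L'->B->R'->D->plug->C
Char 10 ('H'): step: R->0, L->0 (L advanced); H->plug->H->R->D->L->A->refl->C->L'->G->R'->F->plug->F

Answer: HABGHCEBCF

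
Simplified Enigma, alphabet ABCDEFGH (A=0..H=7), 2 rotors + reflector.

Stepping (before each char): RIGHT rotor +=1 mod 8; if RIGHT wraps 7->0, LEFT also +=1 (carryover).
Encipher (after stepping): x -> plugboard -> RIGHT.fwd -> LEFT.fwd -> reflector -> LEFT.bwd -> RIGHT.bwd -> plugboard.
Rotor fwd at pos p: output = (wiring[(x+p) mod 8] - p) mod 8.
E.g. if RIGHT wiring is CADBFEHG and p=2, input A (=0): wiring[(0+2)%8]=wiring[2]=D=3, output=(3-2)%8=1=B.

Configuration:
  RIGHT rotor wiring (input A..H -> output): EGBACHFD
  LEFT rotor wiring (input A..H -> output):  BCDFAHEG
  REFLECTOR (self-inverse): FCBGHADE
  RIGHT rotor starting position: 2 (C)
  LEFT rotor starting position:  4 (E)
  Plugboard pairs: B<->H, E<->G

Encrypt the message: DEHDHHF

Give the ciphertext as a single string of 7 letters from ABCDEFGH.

Answer: CCCCGAG

Derivation:
Char 1 ('D'): step: R->3, L=4; D->plug->D->R->C->L->A->refl->F->L'->E->R'->C->plug->C
Char 2 ('E'): step: R->4, L=4; E->plug->G->R->F->L->G->refl->D->L'->B->R'->C->plug->C
Char 3 ('H'): step: R->5, L=4; H->plug->B->R->A->L->E->refl->H->L'->G->R'->C->plug->C
Char 4 ('D'): step: R->6, L=4; D->plug->D->R->A->L->E->refl->H->L'->G->R'->C->plug->C
Char 5 ('H'): step: R->7, L=4; H->plug->B->R->F->L->G->refl->D->L'->B->R'->E->plug->G
Char 6 ('H'): step: R->0, L->5 (L advanced); H->plug->B->R->G->L->A->refl->F->L'->E->R'->A->plug->A
Char 7 ('F'): step: R->1, L=5; F->plug->F->R->E->L->F->refl->A->L'->G->R'->E->plug->G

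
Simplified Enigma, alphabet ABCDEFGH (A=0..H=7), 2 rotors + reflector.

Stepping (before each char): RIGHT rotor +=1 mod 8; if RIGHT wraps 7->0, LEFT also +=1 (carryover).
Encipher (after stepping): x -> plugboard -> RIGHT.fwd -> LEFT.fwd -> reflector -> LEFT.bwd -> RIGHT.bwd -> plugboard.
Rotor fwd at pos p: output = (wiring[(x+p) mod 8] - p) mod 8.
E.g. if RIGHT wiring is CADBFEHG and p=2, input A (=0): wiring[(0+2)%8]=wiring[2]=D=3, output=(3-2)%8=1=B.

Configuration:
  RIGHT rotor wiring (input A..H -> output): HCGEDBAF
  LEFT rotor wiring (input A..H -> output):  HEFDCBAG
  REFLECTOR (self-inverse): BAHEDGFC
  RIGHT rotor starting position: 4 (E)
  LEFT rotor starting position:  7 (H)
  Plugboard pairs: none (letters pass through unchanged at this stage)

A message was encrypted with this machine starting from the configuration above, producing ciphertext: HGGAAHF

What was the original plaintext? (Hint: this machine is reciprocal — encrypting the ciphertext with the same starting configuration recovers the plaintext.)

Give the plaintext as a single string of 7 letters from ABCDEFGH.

Char 1 ('H'): step: R->5, L=7; H->plug->H->R->G->L->C->refl->H->L'->A->R'->C->plug->C
Char 2 ('G'): step: R->6, L=7; G->plug->G->R->F->L->D->refl->E->L'->E->R'->D->plug->D
Char 3 ('G'): step: R->7, L=7; G->plug->G->R->C->L->F->refl->G->L'->D->R'->C->plug->C
Char 4 ('A'): step: R->0, L->0 (L advanced); A->plug->A->R->H->L->G->refl->F->L'->C->R'->B->plug->B
Char 5 ('A'): step: R->1, L=0; A->plug->A->R->B->L->E->refl->D->L'->D->R'->C->plug->C
Char 6 ('H'): step: R->2, L=0; H->plug->H->R->A->L->H->refl->C->L'->E->R'->A->plug->A
Char 7 ('F'): step: R->3, L=0; F->plug->F->R->E->L->C->refl->H->L'->A->R'->B->plug->B

Answer: CDCBCAB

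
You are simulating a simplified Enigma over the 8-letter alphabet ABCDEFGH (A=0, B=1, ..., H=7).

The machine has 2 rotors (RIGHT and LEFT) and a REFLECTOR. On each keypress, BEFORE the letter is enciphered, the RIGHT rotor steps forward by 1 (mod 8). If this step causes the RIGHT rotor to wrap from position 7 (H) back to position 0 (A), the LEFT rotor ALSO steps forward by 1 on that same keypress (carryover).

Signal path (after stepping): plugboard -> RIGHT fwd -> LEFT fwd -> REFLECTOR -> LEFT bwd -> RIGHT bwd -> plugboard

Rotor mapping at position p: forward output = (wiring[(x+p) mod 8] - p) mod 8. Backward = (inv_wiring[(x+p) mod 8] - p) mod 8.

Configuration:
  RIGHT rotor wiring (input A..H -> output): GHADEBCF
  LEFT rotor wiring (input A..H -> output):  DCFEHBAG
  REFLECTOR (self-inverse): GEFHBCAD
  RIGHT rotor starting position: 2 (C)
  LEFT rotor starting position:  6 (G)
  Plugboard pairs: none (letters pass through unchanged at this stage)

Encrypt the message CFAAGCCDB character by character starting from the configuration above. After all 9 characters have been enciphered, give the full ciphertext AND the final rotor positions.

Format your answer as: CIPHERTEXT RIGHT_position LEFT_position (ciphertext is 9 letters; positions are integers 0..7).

Answer: FCHBCGEBD 3 7

Derivation:
Char 1 ('C'): step: R->3, L=6; C->plug->C->R->G->L->B->refl->E->L'->D->R'->F->plug->F
Char 2 ('F'): step: R->4, L=6; F->plug->F->R->D->L->E->refl->B->L'->G->R'->C->plug->C
Char 3 ('A'): step: R->5, L=6; A->plug->A->R->E->L->H->refl->D->L'->H->R'->H->plug->H
Char 4 ('A'): step: R->6, L=6; A->plug->A->R->E->L->H->refl->D->L'->H->R'->B->plug->B
Char 5 ('G'): step: R->7, L=6; G->plug->G->R->C->L->F->refl->C->L'->A->R'->C->plug->C
Char 6 ('C'): step: R->0, L->7 (L advanced); C->plug->C->R->A->L->H->refl->D->L'->C->R'->G->plug->G
Char 7 ('C'): step: R->1, L=7; C->plug->C->R->C->L->D->refl->H->L'->A->R'->E->plug->E
Char 8 ('D'): step: R->2, L=7; D->plug->D->R->H->L->B->refl->E->L'->B->R'->B->plug->B
Char 9 ('B'): step: R->3, L=7; B->plug->B->R->B->L->E->refl->B->L'->H->R'->D->plug->D
Final: ciphertext=FCHBCGEBD, RIGHT=3, LEFT=7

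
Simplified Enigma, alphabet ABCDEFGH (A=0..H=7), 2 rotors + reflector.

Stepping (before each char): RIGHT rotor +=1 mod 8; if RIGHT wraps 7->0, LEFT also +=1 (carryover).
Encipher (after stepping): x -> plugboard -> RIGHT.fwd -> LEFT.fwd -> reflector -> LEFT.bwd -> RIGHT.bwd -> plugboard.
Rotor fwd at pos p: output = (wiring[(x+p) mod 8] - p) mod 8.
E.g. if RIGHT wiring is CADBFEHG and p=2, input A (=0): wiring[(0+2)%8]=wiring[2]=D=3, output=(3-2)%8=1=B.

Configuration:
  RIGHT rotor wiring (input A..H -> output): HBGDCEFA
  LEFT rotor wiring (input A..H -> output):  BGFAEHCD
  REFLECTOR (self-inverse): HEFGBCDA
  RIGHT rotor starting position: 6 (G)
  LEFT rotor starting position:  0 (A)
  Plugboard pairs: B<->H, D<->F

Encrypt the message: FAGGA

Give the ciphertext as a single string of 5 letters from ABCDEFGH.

Char 1 ('F'): step: R->7, L=0; F->plug->D->R->H->L->D->refl->G->L'->B->R'->A->plug->A
Char 2 ('A'): step: R->0, L->1 (L advanced); A->plug->A->R->H->L->A->refl->H->L'->C->R'->E->plug->E
Char 3 ('G'): step: R->1, L=1; G->plug->G->R->H->L->A->refl->H->L'->C->R'->C->plug->C
Char 4 ('G'): step: R->2, L=1; G->plug->G->R->F->L->B->refl->E->L'->B->R'->B->plug->H
Char 5 ('A'): step: R->3, L=1; A->plug->A->R->A->L->F->refl->C->L'->G->R'->G->plug->G

Answer: AECHG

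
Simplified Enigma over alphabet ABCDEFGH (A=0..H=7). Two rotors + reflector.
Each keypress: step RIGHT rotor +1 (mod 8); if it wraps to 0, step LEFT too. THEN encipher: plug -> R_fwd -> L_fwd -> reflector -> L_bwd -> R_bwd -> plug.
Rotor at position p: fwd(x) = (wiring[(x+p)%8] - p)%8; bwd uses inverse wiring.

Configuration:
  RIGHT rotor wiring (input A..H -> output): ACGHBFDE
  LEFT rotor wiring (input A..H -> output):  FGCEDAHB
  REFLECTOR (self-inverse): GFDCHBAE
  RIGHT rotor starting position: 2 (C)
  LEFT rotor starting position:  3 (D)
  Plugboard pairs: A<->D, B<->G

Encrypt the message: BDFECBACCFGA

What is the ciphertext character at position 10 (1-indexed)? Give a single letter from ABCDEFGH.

Char 1 ('B'): step: R->3, L=3; B->plug->G->R->H->L->H->refl->E->L'->D->R'->H->plug->H
Char 2 ('D'): step: R->4, L=3; D->plug->A->R->F->L->C->refl->D->L'->G->R'->F->plug->F
Char 3 ('F'): step: R->5, L=3; F->plug->F->R->B->L->A->refl->G->L'->E->R'->H->plug->H
Char 4 ('E'): step: R->6, L=3; E->plug->E->R->A->L->B->refl->F->L'->C->R'->C->plug->C
Char 5 ('C'): step: R->7, L=3; C->plug->C->R->D->L->E->refl->H->L'->H->R'->D->plug->A
Char 6 ('B'): step: R->0, L->4 (L advanced); B->plug->G->R->D->L->F->refl->B->L'->E->R'->H->plug->H
Char 7 ('A'): step: R->1, L=4; A->plug->D->R->A->L->H->refl->E->L'->B->R'->A->plug->D
Char 8 ('C'): step: R->2, L=4; C->plug->C->R->H->L->A->refl->G->L'->G->R'->G->plug->B
Char 9 ('C'): step: R->3, L=4; C->plug->C->R->C->L->D->refl->C->L'->F->R'->F->plug->F
Char 10 ('F'): step: R->4, L=4; F->plug->F->R->G->L->G->refl->A->L'->H->R'->C->plug->C

C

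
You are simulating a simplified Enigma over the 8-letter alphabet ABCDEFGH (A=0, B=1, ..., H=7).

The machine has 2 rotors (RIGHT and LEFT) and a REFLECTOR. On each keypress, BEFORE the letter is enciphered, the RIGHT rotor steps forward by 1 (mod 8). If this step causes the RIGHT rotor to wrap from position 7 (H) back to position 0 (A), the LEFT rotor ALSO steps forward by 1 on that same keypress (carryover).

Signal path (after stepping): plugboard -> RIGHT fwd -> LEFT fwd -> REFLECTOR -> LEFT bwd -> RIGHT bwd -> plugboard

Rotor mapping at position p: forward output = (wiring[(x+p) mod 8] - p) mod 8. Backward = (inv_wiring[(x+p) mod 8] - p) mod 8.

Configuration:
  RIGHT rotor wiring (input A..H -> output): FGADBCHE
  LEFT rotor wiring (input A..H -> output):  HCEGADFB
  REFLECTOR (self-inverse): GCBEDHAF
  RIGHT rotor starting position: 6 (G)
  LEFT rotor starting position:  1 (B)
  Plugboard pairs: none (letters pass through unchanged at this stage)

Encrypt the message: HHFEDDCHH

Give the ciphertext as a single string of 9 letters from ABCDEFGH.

Answer: EEAAECBAG

Derivation:
Char 1 ('H'): step: R->7, L=1; H->plug->H->R->A->L->B->refl->C->L'->E->R'->E->plug->E
Char 2 ('H'): step: R->0, L->2 (L advanced); H->plug->H->R->E->L->D->refl->E->L'->B->R'->E->plug->E
Char 3 ('F'): step: R->1, L=2; F->plug->F->R->G->L->F->refl->H->L'->F->R'->A->plug->A
Char 4 ('E'): step: R->2, L=2; E->plug->E->R->F->L->H->refl->F->L'->G->R'->A->plug->A
Char 5 ('D'): step: R->3, L=2; D->plug->D->R->E->L->D->refl->E->L'->B->R'->E->plug->E
Char 6 ('D'): step: R->4, L=2; D->plug->D->R->A->L->C->refl->B->L'->D->R'->C->plug->C
Char 7 ('C'): step: R->5, L=2; C->plug->C->R->H->L->A->refl->G->L'->C->R'->B->plug->B
Char 8 ('H'): step: R->6, L=2; H->plug->H->R->E->L->D->refl->E->L'->B->R'->A->plug->A
Char 9 ('H'): step: R->7, L=2; H->plug->H->R->A->L->C->refl->B->L'->D->R'->G->plug->G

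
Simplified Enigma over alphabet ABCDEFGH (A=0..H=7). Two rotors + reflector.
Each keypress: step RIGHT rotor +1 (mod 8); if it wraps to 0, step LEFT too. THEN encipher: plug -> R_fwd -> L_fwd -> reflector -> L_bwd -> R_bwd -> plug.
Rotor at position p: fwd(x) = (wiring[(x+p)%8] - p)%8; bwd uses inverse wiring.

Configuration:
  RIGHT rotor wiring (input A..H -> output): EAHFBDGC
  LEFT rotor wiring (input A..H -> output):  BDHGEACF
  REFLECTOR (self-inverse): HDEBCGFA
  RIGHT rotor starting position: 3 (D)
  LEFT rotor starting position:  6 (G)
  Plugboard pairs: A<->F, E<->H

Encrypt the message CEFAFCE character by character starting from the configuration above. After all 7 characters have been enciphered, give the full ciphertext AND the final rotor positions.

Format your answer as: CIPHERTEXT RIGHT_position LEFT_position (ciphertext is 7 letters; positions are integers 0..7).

Char 1 ('C'): step: R->4, L=6; C->plug->C->R->C->L->D->refl->B->L'->E->R'->F->plug->A
Char 2 ('E'): step: R->5, L=6; E->plug->H->R->E->L->B->refl->D->L'->C->R'->F->plug->A
Char 3 ('F'): step: R->6, L=6; F->plug->A->R->A->L->E->refl->C->L'->H->R'->F->plug->A
Char 4 ('A'): step: R->7, L=6; A->plug->F->R->C->L->D->refl->B->L'->E->R'->G->plug->G
Char 5 ('F'): step: R->0, L->7 (L advanced); F->plug->A->R->E->L->H->refl->A->L'->D->R'->F->plug->A
Char 6 ('C'): step: R->1, L=7; C->plug->C->R->E->L->H->refl->A->L'->D->R'->H->plug->E
Char 7 ('E'): step: R->2, L=7; E->plug->H->R->G->L->B->refl->D->L'->H->R'->C->plug->C
Final: ciphertext=AAAGAEC, RIGHT=2, LEFT=7

Answer: AAAGAEC 2 7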